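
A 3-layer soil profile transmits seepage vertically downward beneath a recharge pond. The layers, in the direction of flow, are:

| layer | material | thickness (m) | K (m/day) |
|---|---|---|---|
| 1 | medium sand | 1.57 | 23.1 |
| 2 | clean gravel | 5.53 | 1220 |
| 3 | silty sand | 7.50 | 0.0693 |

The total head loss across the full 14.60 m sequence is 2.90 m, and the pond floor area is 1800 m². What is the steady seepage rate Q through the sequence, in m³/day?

Flow is perpendicular to layering, so the layers act in series and the equivalent K is the thickness-weighted harmonic mean.
Total thickness L = 1.57 + 5.53 + 7.50 = 14.60 m.
Σ(b_i/K_i) = 1.57/23.1 + 5.53/1220 + 7.50/0.0693 = 108.3 d.
K_eq = L / Σ(b_i/K_i) = 14.60 / 108.3 = 0.1348 m/day.
Q = K_eq · A · (Δh/L) = 0.1348 × 1800 × (2.90/14.60) = 48.20 m³/day.

48.2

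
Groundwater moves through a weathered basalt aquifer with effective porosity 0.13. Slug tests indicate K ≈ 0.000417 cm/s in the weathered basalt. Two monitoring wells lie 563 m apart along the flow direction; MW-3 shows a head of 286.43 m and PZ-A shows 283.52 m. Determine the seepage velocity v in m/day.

0.0143

Convert K: 0.000417 cm/s × 864 = 0.3603 m/day.
Hydraulic gradient i = (286.43 − 283.52) / 563 = 2.91 / 563 = 0.005169.
Darcy flux q = K · i = 0.3603 × 0.005169 = 0.001862 m/day.
Seepage velocity v = q / n_e = 0.001862 / 0.13 = 0.01432 m/day.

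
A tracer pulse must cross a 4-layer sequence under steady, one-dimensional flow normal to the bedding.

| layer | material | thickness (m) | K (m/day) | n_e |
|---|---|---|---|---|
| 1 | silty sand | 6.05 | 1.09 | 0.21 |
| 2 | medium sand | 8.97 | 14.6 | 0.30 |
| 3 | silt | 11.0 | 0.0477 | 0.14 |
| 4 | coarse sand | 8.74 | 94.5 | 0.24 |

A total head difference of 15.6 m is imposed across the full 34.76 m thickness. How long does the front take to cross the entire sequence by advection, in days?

115

With flow normal to the layers, continuity requires the same specific discharge q through every layer.
Σ(b_i/K_i) = 6.05/1.09 + 8.97/14.6 + 11.0/0.0477 + 8.74/94.5 = 236.9 d.
q = Δh / Σ(b_i/K_i) = 15.6 / 236.9 = 0.06586 m/day.
In each layer the seepage velocity is v_i = q/n_i, so the layer transit time is t_i = b_i·n_i / q:
  layer 1 (silty sand): t_1 = 6.05 × 0.21 / 0.06586 = 19.29 d
  layer 2 (medium sand): t_2 = 8.97 × 0.30 / 0.06586 = 40.86 d
  layer 3 (silt): t_3 = 11.0 × 0.14 / 0.06586 = 23.38 d
  layer 4 (coarse sand): t_4 = 8.74 × 0.24 / 0.06586 = 31.85 d
Total t = Σ t_i = 115.4 days.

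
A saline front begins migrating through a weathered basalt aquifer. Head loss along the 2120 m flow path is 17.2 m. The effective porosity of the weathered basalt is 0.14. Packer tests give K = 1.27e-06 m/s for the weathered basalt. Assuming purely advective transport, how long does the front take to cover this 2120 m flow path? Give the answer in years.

Convert K: 1.27e-06 m/s × 86400 = 0.1097 m/day.
Hydraulic gradient i = Δh / L = 17.2 / 2120 = 0.008113.
Darcy flux q = K · i = 0.1097 × 0.008113 = 0.0008902 m/day.
Seepage velocity v = q / n_e = 0.0008902 / 0.14 = 0.006359 m/day.
Travel time t = L / v = 2120 / 0.006359 = 3.334e+05 days = 912.8 years.

913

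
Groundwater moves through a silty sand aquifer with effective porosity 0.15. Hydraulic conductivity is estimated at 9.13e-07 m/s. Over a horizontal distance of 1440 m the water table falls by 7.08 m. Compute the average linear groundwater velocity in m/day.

0.00259

Convert K: 9.13e-07 m/s × 86400 = 0.07888 m/day.
Hydraulic gradient i = Δh / L = 7.08 / 1440 = 0.004917.
Darcy flux q = K · i = 0.07888 × 0.004917 = 0.0003878 m/day.
Seepage velocity v = q / n_e = 0.0003878 / 0.15 = 0.002586 m/day.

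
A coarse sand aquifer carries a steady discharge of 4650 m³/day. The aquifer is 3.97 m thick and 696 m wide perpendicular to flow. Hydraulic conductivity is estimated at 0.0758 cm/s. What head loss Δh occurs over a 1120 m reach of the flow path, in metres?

28.8

Convert K: 0.0758 cm/s × 864 = 65.49 m/day.
Cross-sectional area A = 696 × 3.97 = 2763 m².
From Q = K·A·i, i = Q / (K·A) = 4650 / (65.49 × 2763) = 0.02570.
Head loss Δh = i · L = 0.02570 × 1120 = 28.78 m.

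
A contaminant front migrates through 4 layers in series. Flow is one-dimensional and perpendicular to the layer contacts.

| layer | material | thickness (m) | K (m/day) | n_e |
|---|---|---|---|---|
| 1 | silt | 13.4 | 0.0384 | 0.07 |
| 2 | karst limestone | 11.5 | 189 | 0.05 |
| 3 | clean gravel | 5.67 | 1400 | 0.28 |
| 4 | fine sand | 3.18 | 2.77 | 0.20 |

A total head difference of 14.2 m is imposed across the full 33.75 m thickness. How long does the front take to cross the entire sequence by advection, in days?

With flow normal to the layers, continuity requires the same specific discharge q through every layer.
Σ(b_i/K_i) = 13.4/0.0384 + 11.5/189 + 5.67/1400 + 3.18/2.77 = 350.2 d.
q = Δh / Σ(b_i/K_i) = 14.2 / 350.2 = 0.04055 m/day.
In each layer the seepage velocity is v_i = q/n_i, so the layer transit time is t_i = b_i·n_i / q:
  layer 1 (silt): t_1 = 13.4 × 0.07 / 0.04055 = 23.13 d
  layer 2 (karst limestone): t_2 = 11.5 × 0.05 / 0.04055 = 14.18 d
  layer 3 (clean gravel): t_3 = 5.67 × 0.28 / 0.04055 = 39.15 d
  layer 4 (fine sand): t_4 = 3.18 × 0.20 / 0.04055 = 15.68 d
Total t = Σ t_i = 92.14 days.

92.1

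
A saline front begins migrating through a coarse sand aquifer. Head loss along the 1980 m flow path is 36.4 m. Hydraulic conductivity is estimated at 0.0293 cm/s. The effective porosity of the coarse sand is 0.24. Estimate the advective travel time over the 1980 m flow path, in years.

Convert K: 0.0293 cm/s × 864 = 25.32 m/day.
Hydraulic gradient i = Δh / L = 36.4 / 1980 = 0.01838.
Darcy flux q = K · i = 25.32 × 0.01838 = 0.4654 m/day.
Seepage velocity v = q / n_e = 0.4654 / 0.24 = 1.939 m/day.
Travel time t = L / v = 1980 / 1.939 = 1021 days = 2.796 years.

2.80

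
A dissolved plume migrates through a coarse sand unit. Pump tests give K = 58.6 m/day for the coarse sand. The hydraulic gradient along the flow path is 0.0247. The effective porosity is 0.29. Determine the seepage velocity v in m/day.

Hydraulic gradient i = 0.0247.
Darcy flux q = K · i = 58.60 × 0.02470 = 1.447 m/day.
Seepage velocity v = q / n_e = 1.447 / 0.29 = 4.991 m/day.

4.99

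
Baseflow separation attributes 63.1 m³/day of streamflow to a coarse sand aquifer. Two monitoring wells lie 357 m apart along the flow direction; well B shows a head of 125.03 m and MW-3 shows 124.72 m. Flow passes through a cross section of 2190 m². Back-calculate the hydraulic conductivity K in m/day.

Hydraulic gradient i = (125.03 − 124.72) / 357 = 0.31 / 357 = 0.0008683.
From Q = K·A·i, K = Q / (A·i) = 63.1 / (2190 × 0.0008683) = 33.18 m/day.

33.2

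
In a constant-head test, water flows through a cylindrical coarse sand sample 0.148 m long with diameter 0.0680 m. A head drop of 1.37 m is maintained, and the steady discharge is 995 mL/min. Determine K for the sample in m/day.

42.6

Cross-sectional area A = π·(d/2)² = π × (0.0680/2)² = 0.003632 m².
Convert discharge: 995 mL/min = 1.658e-05 m³/s.
Darcy's law rearranged: K = Q·L / (A·Δh) = 1.658e-05 × 0.148 / (0.003632 × 1.37) = 0.0004933 m/s = 42.62 m/day.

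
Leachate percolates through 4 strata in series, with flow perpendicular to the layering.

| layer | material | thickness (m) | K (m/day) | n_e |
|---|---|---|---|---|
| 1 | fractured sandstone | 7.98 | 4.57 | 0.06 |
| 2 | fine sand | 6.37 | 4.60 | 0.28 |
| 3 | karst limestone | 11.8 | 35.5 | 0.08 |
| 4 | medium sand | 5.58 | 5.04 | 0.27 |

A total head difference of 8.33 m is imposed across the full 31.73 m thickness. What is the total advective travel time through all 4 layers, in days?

2.59

With flow normal to the layers, continuity requires the same specific discharge q through every layer.
Σ(b_i/K_i) = 7.98/4.57 + 6.37/4.60 + 11.8/35.5 + 5.58/5.04 = 4.570 d.
q = Δh / Σ(b_i/K_i) = 8.33 / 4.570 = 1.823 m/day.
In each layer the seepage velocity is v_i = q/n_i, so the layer transit time is t_i = b_i·n_i / q:
  layer 1 (fractured sandstone): t_1 = 7.98 × 0.06 / 1.823 = 0.2627 d
  layer 2 (fine sand): t_2 = 6.37 × 0.28 / 1.823 = 0.9786 d
  layer 3 (karst limestone): t_3 = 11.8 × 0.08 / 1.823 = 0.5180 d
  layer 4 (medium sand): t_4 = 5.58 × 0.27 / 1.823 = 0.8266 d
Total t = Σ t_i = 2.586 days.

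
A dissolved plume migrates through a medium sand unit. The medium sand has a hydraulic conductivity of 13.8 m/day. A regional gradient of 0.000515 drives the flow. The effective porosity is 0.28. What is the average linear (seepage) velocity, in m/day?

Hydraulic gradient i = 0.000515.
Darcy flux q = K · i = 13.80 × 0.0005150 = 0.007107 m/day.
Seepage velocity v = q / n_e = 0.007107 / 0.28 = 0.02538 m/day.

0.0254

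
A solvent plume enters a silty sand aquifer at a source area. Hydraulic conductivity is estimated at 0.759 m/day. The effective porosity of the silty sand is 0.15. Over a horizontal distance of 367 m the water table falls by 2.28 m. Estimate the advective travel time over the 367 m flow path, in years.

32.0

Hydraulic gradient i = Δh / L = 2.28 / 367 = 0.006213.
Darcy flux q = K · i = 0.7590 × 0.006213 = 0.004715 m/day.
Seepage velocity v = q / n_e = 0.004715 / 0.15 = 0.03144 m/day.
Travel time t = L / v = 367 / 0.03144 = 11675 days = 31.96 years.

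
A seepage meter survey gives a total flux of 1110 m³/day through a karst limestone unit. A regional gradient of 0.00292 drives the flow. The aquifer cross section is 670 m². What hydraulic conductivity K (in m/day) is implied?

567

Hydraulic gradient i = 0.00292.
From Q = K·A·i, K = Q / (A·i) = 1110 / (670.0 × 0.002920) = 567.4 m/day.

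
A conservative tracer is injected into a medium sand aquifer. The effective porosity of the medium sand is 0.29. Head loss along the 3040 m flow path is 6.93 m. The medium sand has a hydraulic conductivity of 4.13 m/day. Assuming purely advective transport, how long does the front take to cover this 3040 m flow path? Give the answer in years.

256

Hydraulic gradient i = Δh / L = 6.93 / 3040 = 0.002280.
Darcy flux q = K · i = 4.130 × 0.002280 = 0.009415 m/day.
Seepage velocity v = q / n_e = 0.009415 / 0.29 = 0.03246 m/day.
Travel time t = L / v = 3040 / 0.03246 = 93640 days = 256.4 years.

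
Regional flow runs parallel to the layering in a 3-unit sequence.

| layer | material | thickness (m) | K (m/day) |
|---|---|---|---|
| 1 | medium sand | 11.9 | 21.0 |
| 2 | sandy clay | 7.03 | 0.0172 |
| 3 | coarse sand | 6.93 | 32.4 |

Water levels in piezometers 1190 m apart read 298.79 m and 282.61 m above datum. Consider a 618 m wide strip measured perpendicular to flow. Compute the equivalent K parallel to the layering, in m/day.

Flow is parallel to layering, so each bed carries its own Darcy discharge and the transmissivities add.
Σ(K_i·b_i) = 21.0×11.9 + 0.0172×7.03 + 32.4×6.93 = 474.6 m²/day.
Total thickness b = 25.86 m, so K_eq = Σ(K_i·b_i)/b = 18.35 m/day.

18.4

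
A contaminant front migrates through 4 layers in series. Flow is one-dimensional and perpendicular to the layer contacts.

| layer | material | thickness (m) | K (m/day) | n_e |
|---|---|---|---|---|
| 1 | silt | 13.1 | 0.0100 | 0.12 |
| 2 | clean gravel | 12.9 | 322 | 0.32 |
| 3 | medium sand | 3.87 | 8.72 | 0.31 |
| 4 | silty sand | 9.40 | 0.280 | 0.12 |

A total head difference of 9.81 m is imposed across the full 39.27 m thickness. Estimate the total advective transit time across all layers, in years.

3.01

With flow normal to the layers, continuity requires the same specific discharge q through every layer.
Σ(b_i/K_i) = 13.1/0.0100 + 12.9/322 + 3.87/8.72 + 9.40/0.280 = 1344 d.
q = Δh / Σ(b_i/K_i) = 9.81 / 1344 = 0.007299 m/day.
In each layer the seepage velocity is v_i = q/n_i, so the layer transit time is t_i = b_i·n_i / q:
  layer 1 (silt): t_1 = 13.1 × 0.12 / 0.007299 = 215.4 d
  layer 2 (clean gravel): t_2 = 12.9 × 0.32 / 0.007299 = 565.6 d
  layer 3 (medium sand): t_3 = 3.87 × 0.31 / 0.007299 = 164.4 d
  layer 4 (silty sand): t_4 = 9.40 × 0.12 / 0.007299 = 154.5 d
Total t = Σ t_i = 1100 days = 3.011 years.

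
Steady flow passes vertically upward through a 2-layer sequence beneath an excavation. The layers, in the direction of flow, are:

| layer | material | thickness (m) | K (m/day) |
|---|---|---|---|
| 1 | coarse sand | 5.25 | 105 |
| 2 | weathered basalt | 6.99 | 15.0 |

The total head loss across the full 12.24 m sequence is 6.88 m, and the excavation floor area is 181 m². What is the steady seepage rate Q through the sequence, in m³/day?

2410

Flow is perpendicular to layering, so the layers act in series and the equivalent K is the thickness-weighted harmonic mean.
Total thickness L = 5.25 + 6.99 = 12.24 m.
Σ(b_i/K_i) = 5.25/105 + 6.99/15.0 = 0.5160 d.
K_eq = L / Σ(b_i/K_i) = 12.24 / 0.5160 = 23.72 m/day.
Q = K_eq · A · (Δh/L) = 23.72 × 181 × (6.88/12.24) = 2413 m³/day.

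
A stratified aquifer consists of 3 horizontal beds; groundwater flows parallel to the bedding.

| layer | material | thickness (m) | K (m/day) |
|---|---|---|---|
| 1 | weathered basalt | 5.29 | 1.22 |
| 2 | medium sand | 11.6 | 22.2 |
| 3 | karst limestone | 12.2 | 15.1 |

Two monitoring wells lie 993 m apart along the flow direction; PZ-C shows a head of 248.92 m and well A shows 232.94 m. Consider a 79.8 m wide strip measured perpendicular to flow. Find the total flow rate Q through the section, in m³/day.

Flow is parallel to layering, so each bed carries its own Darcy discharge and the transmissivities add.
Σ(K_i·b_i) = 1.22×5.29 + 22.2×11.6 + 15.1×12.2 = 448.2 m²/day.
Hydraulic gradient i = (248.92 − 232.94) / 993 = 15.98 / 993 = 0.01609.
Q = Σ(K_i·b_i) · W · i = 448.2 × 79.8 × 0.01609 = 575.6 m³/day.

576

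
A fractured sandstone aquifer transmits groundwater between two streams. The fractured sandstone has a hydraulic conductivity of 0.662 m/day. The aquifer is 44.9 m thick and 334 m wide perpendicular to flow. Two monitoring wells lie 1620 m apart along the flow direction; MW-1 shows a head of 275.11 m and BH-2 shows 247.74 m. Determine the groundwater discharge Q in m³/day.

Cross-sectional area A = 334 × 44.9 = 14997 m².
Hydraulic gradient i = (275.11 − 247.74) / 1620 = 27.37 / 1620 = 0.01690.
Darcy's law: Q = K · A · i = 0.6620 × 14997 × 0.01690 = 167.7 m³/day.

168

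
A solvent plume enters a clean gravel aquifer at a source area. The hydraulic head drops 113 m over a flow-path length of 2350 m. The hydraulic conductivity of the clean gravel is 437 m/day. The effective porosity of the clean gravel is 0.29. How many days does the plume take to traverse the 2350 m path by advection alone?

32.4

Hydraulic gradient i = Δh / L = 113 / 2350 = 0.04809.
Darcy flux q = K · i = 437.0 × 0.04809 = 21.01 m/day.
Seepage velocity v = q / n_e = 21.01 / 0.29 = 72.46 m/day.
Travel time t = L / v = 2350 / 72.46 = 32.43 days.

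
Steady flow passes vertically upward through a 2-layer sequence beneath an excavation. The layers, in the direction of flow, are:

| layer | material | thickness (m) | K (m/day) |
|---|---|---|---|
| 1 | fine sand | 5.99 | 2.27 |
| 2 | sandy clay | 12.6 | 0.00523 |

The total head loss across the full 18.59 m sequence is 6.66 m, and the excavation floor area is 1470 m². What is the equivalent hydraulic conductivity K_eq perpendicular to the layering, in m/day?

Flow is perpendicular to layering, so the layers act in series and the equivalent K is the thickness-weighted harmonic mean.
Total thickness L = 5.99 + 12.6 = 18.59 m.
Σ(b_i/K_i) = 5.99/2.27 + 12.6/0.00523 = 2412 d.
K_eq = L / Σ(b_i/K_i) = 18.59 / 2412 = 0.007708 m/day.

0.00771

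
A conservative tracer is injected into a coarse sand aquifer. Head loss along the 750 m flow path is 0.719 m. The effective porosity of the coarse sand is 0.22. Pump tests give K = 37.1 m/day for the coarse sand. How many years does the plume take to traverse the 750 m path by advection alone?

12.7

Hydraulic gradient i = Δh / L = 0.719 / 750 = 0.0009587.
Darcy flux q = K · i = 37.10 × 0.0009587 = 0.03557 m/day.
Seepage velocity v = q / n_e = 0.03557 / 0.22 = 0.1617 m/day.
Travel time t = L / v = 750 / 0.1617 = 4639 days = 12.70 years.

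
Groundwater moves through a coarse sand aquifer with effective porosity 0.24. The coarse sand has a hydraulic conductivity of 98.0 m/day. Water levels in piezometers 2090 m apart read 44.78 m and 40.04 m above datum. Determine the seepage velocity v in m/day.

Hydraulic gradient i = (44.78 − 40.04) / 2090 = 4.74 / 2090 = 0.002268.
Darcy flux q = K · i = 98.00 × 0.002268 = 0.2223 m/day.
Seepage velocity v = q / n_e = 0.2223 / 0.24 = 0.9261 m/day.

0.926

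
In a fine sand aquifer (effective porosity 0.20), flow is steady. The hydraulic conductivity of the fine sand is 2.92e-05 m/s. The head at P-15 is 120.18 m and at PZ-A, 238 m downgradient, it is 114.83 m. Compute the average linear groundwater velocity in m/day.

0.284

Convert K: 2.92e-05 m/s × 86400 = 2.523 m/day.
Hydraulic gradient i = (120.18 − 114.83) / 238 = 5.35 / 238 = 0.02248.
Darcy flux q = K · i = 2.523 × 0.02248 = 0.05671 m/day.
Seepage velocity v = q / n_e = 0.05671 / 0.20 = 0.2836 m/day.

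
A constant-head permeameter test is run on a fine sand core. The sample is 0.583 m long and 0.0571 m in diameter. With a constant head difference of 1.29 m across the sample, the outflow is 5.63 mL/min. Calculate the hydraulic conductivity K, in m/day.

1.43

Cross-sectional area A = π·(d/2)² = π × (0.0571/2)² = 0.002561 m².
Convert discharge: 5.63 mL/min = 9.383e-08 m³/s.
Darcy's law rearranged: K = Q·L / (A·Δh) = 9.383e-08 × 0.583 / (0.002561 × 1.29) = 1.656e-05 m/s = 1.431 m/day.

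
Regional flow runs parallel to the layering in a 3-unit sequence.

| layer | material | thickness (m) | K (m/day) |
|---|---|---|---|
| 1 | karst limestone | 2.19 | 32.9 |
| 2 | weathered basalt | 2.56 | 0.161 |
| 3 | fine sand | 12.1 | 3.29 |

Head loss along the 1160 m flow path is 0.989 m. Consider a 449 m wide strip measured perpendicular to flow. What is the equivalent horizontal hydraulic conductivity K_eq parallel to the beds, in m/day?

Flow is parallel to layering, so each bed carries its own Darcy discharge and the transmissivities add.
Σ(K_i·b_i) = 32.9×2.19 + 0.161×2.56 + 3.29×12.1 = 112.3 m²/day.
Total thickness b = 16.85 m, so K_eq = Σ(K_i·b_i)/b = 6.663 m/day.

6.66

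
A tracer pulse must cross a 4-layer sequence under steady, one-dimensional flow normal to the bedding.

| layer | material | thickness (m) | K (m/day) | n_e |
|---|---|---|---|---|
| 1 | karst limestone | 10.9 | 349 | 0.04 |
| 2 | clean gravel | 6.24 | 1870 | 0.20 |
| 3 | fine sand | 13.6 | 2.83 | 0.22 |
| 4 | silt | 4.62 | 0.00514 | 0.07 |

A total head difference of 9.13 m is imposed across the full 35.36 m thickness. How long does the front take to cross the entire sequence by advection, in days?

With flow normal to the layers, continuity requires the same specific discharge q through every layer.
Σ(b_i/K_i) = 10.9/349 + 6.24/1870 + 13.6/2.83 + 4.62/0.00514 = 903.7 d.
q = Δh / Σ(b_i/K_i) = 9.13 / 903.7 = 0.01010 m/day.
In each layer the seepage velocity is v_i = q/n_i, so the layer transit time is t_i = b_i·n_i / q:
  layer 1 (karst limestone): t_1 = 10.9 × 0.04 / 0.01010 = 43.15 d
  layer 2 (clean gravel): t_2 = 6.24 × 0.20 / 0.01010 = 123.5 d
  layer 3 (fine sand): t_3 = 13.6 × 0.22 / 0.01010 = 296.1 d
  layer 4 (silt): t_4 = 4.62 × 0.07 / 0.01010 = 32.01 d
Total t = Σ t_i = 494.8 days.

495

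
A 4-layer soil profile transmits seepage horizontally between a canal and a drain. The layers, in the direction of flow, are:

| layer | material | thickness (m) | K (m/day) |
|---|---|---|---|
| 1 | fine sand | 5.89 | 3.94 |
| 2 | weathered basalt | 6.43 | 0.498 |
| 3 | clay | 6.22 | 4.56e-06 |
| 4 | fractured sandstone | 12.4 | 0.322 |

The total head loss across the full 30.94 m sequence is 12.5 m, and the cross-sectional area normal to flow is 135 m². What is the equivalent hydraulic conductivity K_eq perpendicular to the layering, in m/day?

2.27e-05

Flow is perpendicular to layering, so the layers act in series and the equivalent K is the thickness-weighted harmonic mean.
Total thickness L = 5.89 + 6.43 + 6.22 + 12.4 = 30.94 m.
Σ(b_i/K_i) = 5.89/3.94 + 6.43/0.498 + 6.22/4.56e-06 + 12.4/0.322 = 1.364e+06 d.
K_eq = L / Σ(b_i/K_i) = 30.94 / 1.364e+06 = 2.268e-05 m/day.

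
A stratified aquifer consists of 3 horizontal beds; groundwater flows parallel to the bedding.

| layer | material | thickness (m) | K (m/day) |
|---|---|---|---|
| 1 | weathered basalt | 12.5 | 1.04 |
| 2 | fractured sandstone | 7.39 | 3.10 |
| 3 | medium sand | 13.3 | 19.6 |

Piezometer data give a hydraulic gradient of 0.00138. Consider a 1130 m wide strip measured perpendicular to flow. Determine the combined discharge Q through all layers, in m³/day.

Flow is parallel to layering, so each bed carries its own Darcy discharge and the transmissivities add.
Σ(K_i·b_i) = 1.04×12.5 + 3.10×7.39 + 19.6×13.3 = 296.6 m²/day.
Hydraulic gradient i = 0.00138.
Q = Σ(K_i·b_i) · W · i = 296.6 × 1130 × 0.001380 = 462.5 m³/day.

463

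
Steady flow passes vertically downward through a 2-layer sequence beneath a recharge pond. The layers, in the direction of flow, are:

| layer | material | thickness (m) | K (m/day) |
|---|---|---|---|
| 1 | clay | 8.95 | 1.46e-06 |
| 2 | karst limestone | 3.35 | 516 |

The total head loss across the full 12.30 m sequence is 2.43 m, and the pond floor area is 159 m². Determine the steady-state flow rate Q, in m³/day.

Flow is perpendicular to layering, so the layers act in series and the equivalent K is the thickness-weighted harmonic mean.
Total thickness L = 8.95 + 3.35 = 12.30 m.
Σ(b_i/K_i) = 8.95/1.46e-06 + 3.35/516 = 6.130e+06 d.
K_eq = L / Σ(b_i/K_i) = 12.30 / 6.130e+06 = 2.006e-06 m/day.
Q = K_eq · A · (Δh/L) = 2.006e-06 × 159 × (2.43/12.30) = 6.303e-05 m³/day.

6.30e-05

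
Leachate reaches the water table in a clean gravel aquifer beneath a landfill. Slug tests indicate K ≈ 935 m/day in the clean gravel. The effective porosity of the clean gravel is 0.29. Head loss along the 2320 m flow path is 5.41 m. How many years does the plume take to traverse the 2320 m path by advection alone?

Hydraulic gradient i = Δh / L = 5.41 / 2320 = 0.002332.
Darcy flux q = K · i = 935.0 × 0.002332 = 2.180 m/day.
Seepage velocity v = q / n_e = 2.180 / 0.29 = 7.518 m/day.
Travel time t = L / v = 2320 / 7.518 = 308.6 days = 0.8448 years.

0.845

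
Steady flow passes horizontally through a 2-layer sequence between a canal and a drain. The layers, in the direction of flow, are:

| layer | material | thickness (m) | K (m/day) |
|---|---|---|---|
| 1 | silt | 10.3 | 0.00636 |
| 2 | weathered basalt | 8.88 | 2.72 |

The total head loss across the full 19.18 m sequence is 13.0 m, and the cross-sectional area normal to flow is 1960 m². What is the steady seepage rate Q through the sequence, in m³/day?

15.7

Flow is perpendicular to layering, so the layers act in series and the equivalent K is the thickness-weighted harmonic mean.
Total thickness L = 10.3 + 8.88 = 19.18 m.
Σ(b_i/K_i) = 10.3/0.00636 + 8.88/2.72 = 1623 d.
K_eq = L / Σ(b_i/K_i) = 19.18 / 1623 = 0.01182 m/day.
Q = K_eq · A · (Δh/L) = 0.01182 × 1960 × (13.0/19.18) = 15.70 m³/day.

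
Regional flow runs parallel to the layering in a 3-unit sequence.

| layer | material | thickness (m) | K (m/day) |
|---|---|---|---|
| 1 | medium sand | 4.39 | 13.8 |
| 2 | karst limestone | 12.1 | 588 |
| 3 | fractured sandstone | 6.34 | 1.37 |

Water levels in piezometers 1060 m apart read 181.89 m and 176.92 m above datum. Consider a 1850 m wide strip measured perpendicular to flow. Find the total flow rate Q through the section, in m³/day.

62300

Flow is parallel to layering, so each bed carries its own Darcy discharge and the transmissivities add.
Σ(K_i·b_i) = 13.8×4.39 + 588×12.1 + 1.37×6.34 = 7184 m²/day.
Hydraulic gradient i = (181.89 − 176.92) / 1060 = 4.97 / 1060 = 0.004689.
Q = Σ(K_i·b_i) · W · i = 7184 × 1850 × 0.004689 = 62315 m³/day.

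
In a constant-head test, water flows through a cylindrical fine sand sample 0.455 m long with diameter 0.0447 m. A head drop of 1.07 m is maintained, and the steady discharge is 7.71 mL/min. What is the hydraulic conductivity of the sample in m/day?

Cross-sectional area A = π·(d/2)² = π × (0.0447/2)² = 0.001569 m².
Convert discharge: 7.71 mL/min = 1.285e-07 m³/s.
Darcy's law rearranged: K = Q·L / (A·Δh) = 1.285e-07 × 0.455 / (0.001569 × 1.07) = 3.482e-05 m/s = 3.008 m/day.

3.01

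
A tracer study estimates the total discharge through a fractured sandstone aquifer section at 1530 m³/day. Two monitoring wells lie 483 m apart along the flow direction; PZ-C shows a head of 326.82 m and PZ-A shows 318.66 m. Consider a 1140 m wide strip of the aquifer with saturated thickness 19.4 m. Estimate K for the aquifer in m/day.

4.09

Cross-sectional area A = 1140 × 19.4 = 22116 m².
Hydraulic gradient i = (326.82 − 318.66) / 483 = 8.16 / 483 = 0.01689.
From Q = K·A·i, K = Q / (A·i) = 1530 / (22116 × 0.01689) = 4.095 m/day.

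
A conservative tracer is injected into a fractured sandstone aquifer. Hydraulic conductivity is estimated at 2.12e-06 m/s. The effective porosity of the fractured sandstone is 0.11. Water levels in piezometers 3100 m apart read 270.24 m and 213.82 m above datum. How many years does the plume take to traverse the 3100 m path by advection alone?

280

Convert K: 2.12e-06 m/s × 86400 = 0.1832 m/day.
Hydraulic gradient i = (270.24 − 213.82) / 3100 = 56.42 / 3100 = 0.01820.
Darcy flux q = K · i = 0.1832 × 0.01820 = 0.003334 m/day.
Seepage velocity v = q / n_e = 0.003334 / 0.11 = 0.03031 m/day.
Travel time t = L / v = 3100 / 0.03031 = 1.023e+05 days = 280.1 years.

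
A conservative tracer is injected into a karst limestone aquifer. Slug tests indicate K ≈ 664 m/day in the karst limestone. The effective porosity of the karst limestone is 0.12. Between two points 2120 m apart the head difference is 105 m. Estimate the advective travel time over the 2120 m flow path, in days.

Hydraulic gradient i = Δh / L = 105 / 2120 = 0.04953.
Darcy flux q = K · i = 664.0 × 0.04953 = 32.89 m/day.
Seepage velocity v = q / n_e = 32.89 / 0.12 = 274.1 m/day.
Travel time t = L / v = 2120 / 274.1 = 7.736 days.

7.74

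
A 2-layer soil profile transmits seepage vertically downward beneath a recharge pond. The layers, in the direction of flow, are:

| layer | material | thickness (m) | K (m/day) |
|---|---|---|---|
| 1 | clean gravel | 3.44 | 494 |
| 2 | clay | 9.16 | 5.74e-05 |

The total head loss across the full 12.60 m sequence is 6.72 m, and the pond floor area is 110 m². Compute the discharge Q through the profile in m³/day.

0.00463

Flow is perpendicular to layering, so the layers act in series and the equivalent K is the thickness-weighted harmonic mean.
Total thickness L = 3.44 + 9.16 = 12.60 m.
Σ(b_i/K_i) = 3.44/494 + 9.16/5.74e-05 = 1.596e+05 d.
K_eq = L / Σ(b_i/K_i) = 12.60 / 1.596e+05 = 7.896e-05 m/day.
Q = K_eq · A · (Δh/L) = 7.896e-05 × 110 × (6.72/12.60) = 0.004632 m³/day.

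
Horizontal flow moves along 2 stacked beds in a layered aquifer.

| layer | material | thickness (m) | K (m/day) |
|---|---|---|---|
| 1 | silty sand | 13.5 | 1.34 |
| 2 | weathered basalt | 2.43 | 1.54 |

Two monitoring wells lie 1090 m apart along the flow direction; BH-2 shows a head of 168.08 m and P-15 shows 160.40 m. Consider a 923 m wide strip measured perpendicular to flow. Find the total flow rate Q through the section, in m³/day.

142

Flow is parallel to layering, so each bed carries its own Darcy discharge and the transmissivities add.
Σ(K_i·b_i) = 1.34×13.5 + 1.54×2.43 = 21.83 m²/day.
Hydraulic gradient i = (168.08 − 160.40) / 1090 = 7.68 / 1090 = 0.007046.
Q = Σ(K_i·b_i) · W · i = 21.83 × 923 × 0.007046 = 142.0 m³/day.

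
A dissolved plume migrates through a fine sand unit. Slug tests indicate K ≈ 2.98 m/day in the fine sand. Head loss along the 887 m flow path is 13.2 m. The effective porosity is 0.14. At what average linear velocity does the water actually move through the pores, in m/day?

0.317

Hydraulic gradient i = Δh / L = 13.2 / 887 = 0.01488.
Darcy flux q = K · i = 2.980 × 0.01488 = 0.04435 m/day.
Seepage velocity v = q / n_e = 0.04435 / 0.14 = 0.3168 m/day.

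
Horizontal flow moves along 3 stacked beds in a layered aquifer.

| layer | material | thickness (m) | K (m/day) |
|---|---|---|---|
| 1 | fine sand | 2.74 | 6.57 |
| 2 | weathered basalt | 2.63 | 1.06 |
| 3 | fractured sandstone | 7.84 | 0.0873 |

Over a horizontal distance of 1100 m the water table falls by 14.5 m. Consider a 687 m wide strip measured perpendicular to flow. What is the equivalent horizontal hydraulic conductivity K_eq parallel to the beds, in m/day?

Flow is parallel to layering, so each bed carries its own Darcy discharge and the transmissivities add.
Σ(K_i·b_i) = 6.57×2.74 + 1.06×2.63 + 0.0873×7.84 = 21.47 m²/day.
Total thickness b = 13.21 m, so K_eq = Σ(K_i·b_i)/b = 1.626 m/day.

1.63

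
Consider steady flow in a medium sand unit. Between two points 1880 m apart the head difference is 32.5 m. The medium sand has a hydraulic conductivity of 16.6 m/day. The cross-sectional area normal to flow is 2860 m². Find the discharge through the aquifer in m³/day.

Hydraulic gradient i = Δh / L = 32.5 / 1880 = 0.01729.
Darcy's law: Q = K · A · i = 16.60 × 2860 × 0.01729 = 820.7 m³/day.

821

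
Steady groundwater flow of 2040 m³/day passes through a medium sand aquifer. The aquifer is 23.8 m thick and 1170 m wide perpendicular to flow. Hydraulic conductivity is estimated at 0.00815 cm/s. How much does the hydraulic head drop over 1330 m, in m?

13.8

Convert K: 0.00815 cm/s × 864 = 7.042 m/day.
Cross-sectional area A = 1170 × 23.8 = 27846 m².
From Q = K·A·i, i = Q / (K·A) = 2040 / (7.042 × 27846) = 0.01040.
Head loss Δh = i · L = 0.01040 × 1330 = 13.84 m.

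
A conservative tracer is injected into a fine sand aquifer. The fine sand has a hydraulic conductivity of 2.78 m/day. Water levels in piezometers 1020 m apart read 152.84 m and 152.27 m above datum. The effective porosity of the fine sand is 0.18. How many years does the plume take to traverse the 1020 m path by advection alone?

Hydraulic gradient i = (152.84 − 152.27) / 1020 = 0.57 / 1020 = 0.0005588.
Darcy flux q = K · i = 2.780 × 0.0005588 = 0.001554 m/day.
Seepage velocity v = q / n_e = 0.001554 / 0.18 = 0.008631 m/day.
Travel time t = L / v = 1020 / 0.008631 = 1.182e+05 days = 323.6 years.

324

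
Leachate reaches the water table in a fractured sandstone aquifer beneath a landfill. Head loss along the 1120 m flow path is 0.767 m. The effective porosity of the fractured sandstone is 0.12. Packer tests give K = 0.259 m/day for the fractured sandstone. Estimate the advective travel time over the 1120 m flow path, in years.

2070

Hydraulic gradient i = Δh / L = 0.767 / 1120 = 0.0006848.
Darcy flux q = K · i = 0.2590 × 0.0006848 = 0.0001774 m/day.
Seepage velocity v = q / n_e = 0.0001774 / 0.12 = 0.001478 m/day.
Travel time t = L / v = 1120 / 0.001478 = 7.577e+05 days = 2075 years.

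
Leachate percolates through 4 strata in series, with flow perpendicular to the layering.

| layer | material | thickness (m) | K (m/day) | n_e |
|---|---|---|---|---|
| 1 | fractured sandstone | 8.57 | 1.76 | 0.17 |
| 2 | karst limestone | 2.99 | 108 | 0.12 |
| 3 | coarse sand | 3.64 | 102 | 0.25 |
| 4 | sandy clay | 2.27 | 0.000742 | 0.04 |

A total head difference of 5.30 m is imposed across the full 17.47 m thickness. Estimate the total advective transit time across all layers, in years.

4.46

With flow normal to the layers, continuity requires the same specific discharge q through every layer.
Σ(b_i/K_i) = 8.57/1.76 + 2.99/108 + 3.64/102 + 2.27/0.000742 = 3064 d.
q = Δh / Σ(b_i/K_i) = 5.30 / 3064 = 0.001730 m/day.
In each layer the seepage velocity is v_i = q/n_i, so the layer transit time is t_i = b_i·n_i / q:
  layer 1 (fractured sandstone): t_1 = 8.57 × 0.17 / 0.001730 = 842.3 d
  layer 2 (karst limestone): t_2 = 2.99 × 0.12 / 0.001730 = 207.4 d
  layer 3 (coarse sand): t_3 = 3.64 × 0.25 / 0.001730 = 526.1 d
  layer 4 (sandy clay): t_4 = 2.27 × 0.04 / 0.001730 = 52.50 d
Total t = Σ t_i = 1628 days = 4.458 years.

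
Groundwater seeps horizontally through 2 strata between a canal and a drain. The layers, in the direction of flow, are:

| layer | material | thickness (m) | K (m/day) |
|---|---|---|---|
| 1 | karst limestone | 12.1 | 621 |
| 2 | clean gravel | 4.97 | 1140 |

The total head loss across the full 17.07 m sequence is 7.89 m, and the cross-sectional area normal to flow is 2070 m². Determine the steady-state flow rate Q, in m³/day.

Flow is perpendicular to layering, so the layers act in series and the equivalent K is the thickness-weighted harmonic mean.
Total thickness L = 12.1 + 4.97 = 17.07 m.
Σ(b_i/K_i) = 12.1/621 + 4.97/1140 = 0.02384 d.
K_eq = L / Σ(b_i/K_i) = 17.07 / 0.02384 = 715.9 m/day.
Q = K_eq · A · (Δh/L) = 715.9 × 2070 × (7.89/17.07) = 6.850e+05 m³/day.

685000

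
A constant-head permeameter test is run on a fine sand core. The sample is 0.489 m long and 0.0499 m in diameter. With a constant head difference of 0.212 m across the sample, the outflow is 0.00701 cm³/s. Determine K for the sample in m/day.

Cross-sectional area A = π·(d/2)² = π × (0.0499/2)² = 0.001956 m².
Convert discharge: 0.00701 cm³/s = 7.010e-09 m³/s.
Darcy's law rearranged: K = Q·L / (A·Δh) = 7.010e-09 × 0.489 / (0.001956 × 0.212) = 8.268e-06 m/s = 0.7144 m/day.

0.714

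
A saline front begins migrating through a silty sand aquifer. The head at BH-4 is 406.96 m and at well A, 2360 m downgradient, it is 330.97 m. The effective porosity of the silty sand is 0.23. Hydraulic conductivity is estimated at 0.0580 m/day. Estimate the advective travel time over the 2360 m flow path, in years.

Hydraulic gradient i = (406.96 − 330.97) / 2360 = 75.99 / 2360 = 0.03220.
Darcy flux q = K · i = 0.05800 × 0.03220 = 0.001868 m/day.
Seepage velocity v = q / n_e = 0.001868 / 0.23 = 0.008120 m/day.
Travel time t = L / v = 2360 / 0.008120 = 2.906e+05 days = 795.8 years.

796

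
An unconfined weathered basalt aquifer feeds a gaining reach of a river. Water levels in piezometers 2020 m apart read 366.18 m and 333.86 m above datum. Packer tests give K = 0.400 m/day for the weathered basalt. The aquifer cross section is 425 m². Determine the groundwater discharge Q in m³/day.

Hydraulic gradient i = (366.18 − 333.86) / 2020 = 32.32 / 2020 = 0.01600.
Darcy's law: Q = K · A · i = 0.4000 × 425.0 × 0.01600 = 2.720 m³/day.

2.72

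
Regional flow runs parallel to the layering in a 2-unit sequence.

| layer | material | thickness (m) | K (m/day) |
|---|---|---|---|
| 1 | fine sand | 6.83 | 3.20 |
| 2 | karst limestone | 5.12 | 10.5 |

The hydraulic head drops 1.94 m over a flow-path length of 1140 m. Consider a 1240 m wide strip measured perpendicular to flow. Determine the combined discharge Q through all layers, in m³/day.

Flow is parallel to layering, so each bed carries its own Darcy discharge and the transmissivities add.
Σ(K_i·b_i) = 3.20×6.83 + 10.5×5.12 = 75.62 m²/day.
Hydraulic gradient i = Δh / L = 1.94 / 1140 = 0.001702.
Q = Σ(K_i·b_i) · W · i = 75.62 × 1240 × 0.001702 = 159.6 m³/day.

160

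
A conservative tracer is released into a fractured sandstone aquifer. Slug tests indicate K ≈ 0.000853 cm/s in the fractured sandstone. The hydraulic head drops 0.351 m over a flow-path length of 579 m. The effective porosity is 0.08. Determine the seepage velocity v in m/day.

0.00558

Convert K: 0.000853 cm/s × 864 = 0.7370 m/day.
Hydraulic gradient i = Δh / L = 0.351 / 579 = 0.0006062.
Darcy flux q = K · i = 0.7370 × 0.0006062 = 0.0004468 m/day.
Seepage velocity v = q / n_e = 0.0004468 / 0.08 = 0.005585 m/day.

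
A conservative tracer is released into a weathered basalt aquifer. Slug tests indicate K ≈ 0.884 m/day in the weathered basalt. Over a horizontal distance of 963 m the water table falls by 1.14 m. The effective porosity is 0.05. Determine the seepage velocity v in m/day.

0.0209

Hydraulic gradient i = Δh / L = 1.14 / 963 = 0.001184.
Darcy flux q = K · i = 0.8840 × 0.001184 = 0.001046 m/day.
Seepage velocity v = q / n_e = 0.001046 / 0.05 = 0.02093 m/day.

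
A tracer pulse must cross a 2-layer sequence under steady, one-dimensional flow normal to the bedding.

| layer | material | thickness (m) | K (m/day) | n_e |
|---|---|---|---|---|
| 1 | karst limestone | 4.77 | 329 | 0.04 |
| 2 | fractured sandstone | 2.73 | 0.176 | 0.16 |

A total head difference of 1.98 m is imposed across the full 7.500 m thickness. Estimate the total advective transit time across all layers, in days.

With flow normal to the layers, continuity requires the same specific discharge q through every layer.
Σ(b_i/K_i) = 4.77/329 + 2.73/0.176 = 15.53 d.
q = Δh / Σ(b_i/K_i) = 1.98 / 15.53 = 0.1275 m/day.
In each layer the seepage velocity is v_i = q/n_i, so the layer transit time is t_i = b_i·n_i / q:
  layer 1 (karst limestone): t_1 = 4.77 × 0.04 / 0.1275 = 1.496 d
  layer 2 (fractured sandstone): t_2 = 2.73 × 0.16 / 0.1275 = 3.425 d
Total t = Σ t_i = 4.921 days.

4.92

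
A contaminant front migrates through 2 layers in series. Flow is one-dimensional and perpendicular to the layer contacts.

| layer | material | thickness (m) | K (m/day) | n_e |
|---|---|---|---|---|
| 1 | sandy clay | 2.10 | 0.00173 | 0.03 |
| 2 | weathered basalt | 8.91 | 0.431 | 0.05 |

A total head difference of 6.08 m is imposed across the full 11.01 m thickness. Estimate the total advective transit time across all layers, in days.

103

With flow normal to the layers, continuity requires the same specific discharge q through every layer.
Σ(b_i/K_i) = 2.10/0.00173 + 8.91/0.431 = 1235 d.
q = Δh / Σ(b_i/K_i) = 6.08 / 1235 = 0.004925 m/day.
In each layer the seepage velocity is v_i = q/n_i, so the layer transit time is t_i = b_i·n_i / q:
  layer 1 (sandy clay): t_1 = 2.10 × 0.03 / 0.004925 = 12.79 d
  layer 2 (weathered basalt): t_2 = 8.91 × 0.05 / 0.004925 = 90.46 d
Total t = Σ t_i = 103.3 days.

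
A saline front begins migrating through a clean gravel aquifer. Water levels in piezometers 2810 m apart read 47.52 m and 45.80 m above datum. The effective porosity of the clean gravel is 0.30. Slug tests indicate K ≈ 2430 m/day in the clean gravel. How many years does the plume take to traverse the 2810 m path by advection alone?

Hydraulic gradient i = (47.52 − 45.80) / 2810 = 1.72 / 2810 = 0.0006121.
Darcy flux q = K · i = 2430 × 0.0006121 = 1.487 m/day.
Seepage velocity v = q / n_e = 1.487 / 0.30 = 4.958 m/day.
Travel time t = L / v = 2810 / 4.958 = 566.8 days = 1.552 years.

1.55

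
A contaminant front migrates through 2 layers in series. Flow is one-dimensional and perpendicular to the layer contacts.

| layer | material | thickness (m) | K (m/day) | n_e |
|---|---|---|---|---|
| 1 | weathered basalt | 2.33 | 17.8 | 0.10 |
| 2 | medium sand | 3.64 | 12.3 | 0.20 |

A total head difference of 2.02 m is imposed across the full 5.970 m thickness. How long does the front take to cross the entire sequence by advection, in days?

0.203

With flow normal to the layers, continuity requires the same specific discharge q through every layer.
Σ(b_i/K_i) = 2.33/17.8 + 3.64/12.3 = 0.4268 d.
q = Δh / Σ(b_i/K_i) = 2.02 / 0.4268 = 4.733 m/day.
In each layer the seepage velocity is v_i = q/n_i, so the layer transit time is t_i = b_i·n_i / q:
  layer 1 (weathered basalt): t_1 = 2.33 × 0.10 / 4.733 = 0.04923 d
  layer 2 (medium sand): t_2 = 3.64 × 0.20 / 4.733 = 0.1538 d
Total t = Σ t_i = 0.2031 days.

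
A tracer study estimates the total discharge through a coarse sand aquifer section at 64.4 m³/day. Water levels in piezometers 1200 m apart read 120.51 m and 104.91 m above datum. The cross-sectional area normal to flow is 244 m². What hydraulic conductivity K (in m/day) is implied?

20.3

Hydraulic gradient i = (120.51 − 104.91) / 1200 = 15.6 / 1200 = 0.01300.
From Q = K·A·i, K = Q / (A·i) = 64.4 / (244.0 × 0.01300) = 20.30 m/day.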